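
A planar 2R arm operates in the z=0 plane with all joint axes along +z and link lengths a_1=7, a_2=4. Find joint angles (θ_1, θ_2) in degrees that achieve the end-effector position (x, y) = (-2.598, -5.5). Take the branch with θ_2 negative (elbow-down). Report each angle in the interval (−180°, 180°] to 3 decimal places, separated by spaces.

cos θ_2 = (36.9996−7²−4²)/(2·7·4) = -0.5000; θ_2 = -120.0005° (elbow-down)
β = atan2(-5.5000,-2.5980) = -115.2843°; ψ = atan2(-3.4641,5.0000) = -34.7150°
θ_1 = β − ψ = -80.5693°

-80.569 -120.000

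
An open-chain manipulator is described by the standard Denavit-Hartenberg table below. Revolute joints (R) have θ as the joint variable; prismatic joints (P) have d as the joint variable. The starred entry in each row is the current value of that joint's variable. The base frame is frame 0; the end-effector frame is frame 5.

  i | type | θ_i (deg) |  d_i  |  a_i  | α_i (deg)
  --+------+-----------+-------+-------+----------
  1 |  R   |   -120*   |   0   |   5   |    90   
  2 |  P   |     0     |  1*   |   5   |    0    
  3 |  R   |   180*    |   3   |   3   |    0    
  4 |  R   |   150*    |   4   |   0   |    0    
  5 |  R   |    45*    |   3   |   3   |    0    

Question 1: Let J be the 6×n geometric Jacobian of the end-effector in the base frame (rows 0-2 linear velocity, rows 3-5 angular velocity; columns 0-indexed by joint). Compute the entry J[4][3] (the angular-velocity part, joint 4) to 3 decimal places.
axis z_3 = (-0.8660,0.5000,0.0000); lever o_n−o_3 = (-7.5111,0.9905,0.7765)
cross product → J_v[:, 3] = (0.3882,0.6724,2.8978)
J_ω[:, 3] = z_3
entry J[4][3] = 0.5000

0.500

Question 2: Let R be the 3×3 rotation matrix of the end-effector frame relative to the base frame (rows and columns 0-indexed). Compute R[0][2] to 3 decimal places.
End-effector z-axis (col 2 of R) = (-0.8660,0.5000,0.0000)
R[0][2] = -0.8660

-0.866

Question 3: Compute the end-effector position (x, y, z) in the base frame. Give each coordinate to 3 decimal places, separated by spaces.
-14.475 -3.072 0.776

after link 1: o_1 = (-2.5000, -4.3301, 0.0000)
after link 2: o_2 = (-5.8660, -8.1603, 0.0000)
after link 3: o_3 = (-6.9641, -4.0622, 0.0000)
after link 4: o_4 = (-10.4282, -2.0622, 0.0000)
after link 5: o_5 = (-14.4752, -3.0717, 0.7765)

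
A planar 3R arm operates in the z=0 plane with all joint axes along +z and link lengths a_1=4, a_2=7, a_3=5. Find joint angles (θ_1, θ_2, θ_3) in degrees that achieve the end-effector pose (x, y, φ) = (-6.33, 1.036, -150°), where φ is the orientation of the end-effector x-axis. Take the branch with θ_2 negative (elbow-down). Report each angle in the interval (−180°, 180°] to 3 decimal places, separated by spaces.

-120.003 -150.000 120.002

wrist centre = target − a_3·(cos φ, sin φ) = (-1.9999, 3.5360)
cos θ_2 = (16.5028−4²−7²)/(2·4·7) = -0.8660; θ_2 = -149.9996° (elbow-down)
β = atan2(3.5360,-1.9999) = 119.4914°; ψ = atan2(-3.5000,-2.0622) = -120.5057°
θ_1 = β − ψ = 239.9971°
θ_3 = φ − θ_1 − θ_2 = 120.0025° (wrapped to (-180°,180°])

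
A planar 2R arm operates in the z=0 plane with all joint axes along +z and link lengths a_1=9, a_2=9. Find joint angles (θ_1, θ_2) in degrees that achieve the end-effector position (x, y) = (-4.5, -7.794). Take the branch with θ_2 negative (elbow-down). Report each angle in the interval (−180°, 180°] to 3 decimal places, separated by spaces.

-60.000 -120.001

cos θ_2 = (80.9964−9²−9²)/(2·9·9) = -0.5000; θ_2 = -120.0015° (elbow-down)
β = atan2(-7.7940,-4.5000) = -120.0007°; ψ = atan2(-7.7941,4.4998) = -60.0007°
θ_1 = β − ψ = -60.0000°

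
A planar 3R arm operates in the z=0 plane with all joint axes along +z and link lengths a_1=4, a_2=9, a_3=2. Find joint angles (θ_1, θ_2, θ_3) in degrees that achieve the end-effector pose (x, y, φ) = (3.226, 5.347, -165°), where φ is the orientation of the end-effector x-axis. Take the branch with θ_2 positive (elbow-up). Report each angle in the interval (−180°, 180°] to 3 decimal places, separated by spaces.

-45.004 120.002 120.002

wrist centre = target − a_3·(cos φ, sin φ) = (5.1579, 5.8646)
cos θ_2 = (60.9974−4²−9²)/(2·4·9) = -0.5000; θ_2 = 120.0024° (elbow-up)
β = atan2(5.8646,5.1579) = 48.6689°; ψ = atan2(7.7940,-0.5003) = 93.6730°
θ_1 = β − ψ = -45.0040°
θ_3 = φ − θ_1 − θ_2 = 120.0017° (wrapped to (-180°,180°])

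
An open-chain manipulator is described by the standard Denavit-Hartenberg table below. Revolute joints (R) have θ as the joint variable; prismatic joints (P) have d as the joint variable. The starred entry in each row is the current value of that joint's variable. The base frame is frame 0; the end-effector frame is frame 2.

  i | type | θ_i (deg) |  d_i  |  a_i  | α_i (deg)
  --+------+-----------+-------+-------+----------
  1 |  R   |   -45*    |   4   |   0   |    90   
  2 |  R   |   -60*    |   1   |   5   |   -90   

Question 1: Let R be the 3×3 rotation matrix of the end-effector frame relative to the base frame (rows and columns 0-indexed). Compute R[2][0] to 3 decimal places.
-0.866

End-effector x-axis (col 0 of R) = (0.3536,-0.3536,-0.8660)
R[2][0] = -0.8660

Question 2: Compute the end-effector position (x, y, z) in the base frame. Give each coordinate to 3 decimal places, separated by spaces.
1.061 -2.475 -0.330

after link 1: o_1 = (0.0000, 0.0000, 4.0000)
after link 2: o_2 = (1.0607, -2.4749, -0.3301)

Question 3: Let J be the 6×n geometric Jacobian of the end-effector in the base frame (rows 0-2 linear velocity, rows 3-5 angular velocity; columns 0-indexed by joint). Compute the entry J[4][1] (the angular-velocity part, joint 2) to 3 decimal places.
axis z_1 = (-0.7071,-0.7071,0.0000); lever o_n−o_1 = (1.0607,-2.4749,-4.3301)
cross product → J_v[:, 1] = (3.0619,-3.0619,2.5000)
J_ω[:, 1] = z_1
entry J[4][1] = -0.7071

-0.707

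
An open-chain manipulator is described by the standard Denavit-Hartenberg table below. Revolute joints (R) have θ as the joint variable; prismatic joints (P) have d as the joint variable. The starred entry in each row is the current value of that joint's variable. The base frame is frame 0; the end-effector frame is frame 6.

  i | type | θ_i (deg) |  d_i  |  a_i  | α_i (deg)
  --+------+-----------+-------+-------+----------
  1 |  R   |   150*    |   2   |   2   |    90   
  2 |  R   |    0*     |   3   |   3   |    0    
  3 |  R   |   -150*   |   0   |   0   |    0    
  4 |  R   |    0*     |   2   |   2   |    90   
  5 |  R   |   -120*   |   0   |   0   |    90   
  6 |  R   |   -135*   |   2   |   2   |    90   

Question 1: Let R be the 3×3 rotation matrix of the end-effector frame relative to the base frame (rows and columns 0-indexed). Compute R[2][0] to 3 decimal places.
End-effector x-axis (col 0 of R) = (0.2652,0.5540,-0.7891)
R[2][0] = -0.7891

-0.789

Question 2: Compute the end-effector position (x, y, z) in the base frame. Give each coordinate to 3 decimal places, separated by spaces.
-0.599 8.688 0.288

after link 1: o_1 = (-1.7321, 1.0000, 2.0000)
after link 2: o_2 = (-2.8301, 5.0981, 2.0000)
after link 3: o_3 = (-2.8301, 5.0981, 2.0000)
after link 4: o_4 = (-0.3301, 5.9641, 1.0000)
after link 5: o_5 = (-0.3301, 5.9641, 1.0000)
after link 6: o_6 = (-0.5988, 8.6882, 0.2877)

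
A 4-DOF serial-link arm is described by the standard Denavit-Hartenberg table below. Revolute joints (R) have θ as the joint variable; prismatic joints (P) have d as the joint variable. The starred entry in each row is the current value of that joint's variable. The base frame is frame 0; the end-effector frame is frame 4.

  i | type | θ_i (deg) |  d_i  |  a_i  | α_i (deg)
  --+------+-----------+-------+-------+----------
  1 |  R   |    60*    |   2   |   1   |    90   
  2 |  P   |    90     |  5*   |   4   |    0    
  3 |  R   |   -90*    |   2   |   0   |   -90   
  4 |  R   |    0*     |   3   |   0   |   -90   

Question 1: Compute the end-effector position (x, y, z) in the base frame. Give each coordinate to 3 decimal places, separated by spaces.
after link 1: o_1 = (0.5000, 0.8660, 2.0000)
after link 2: o_2 = (4.8301, -1.6340, 6.0000)
after link 3: o_3 = (6.5622, -2.6340, 6.0000)
after link 4: o_4 = (6.5622, -2.6340, 9.0000)

6.562 -2.634 9.000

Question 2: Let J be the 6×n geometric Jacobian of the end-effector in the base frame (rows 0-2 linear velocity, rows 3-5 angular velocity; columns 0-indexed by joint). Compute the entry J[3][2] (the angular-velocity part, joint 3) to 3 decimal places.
0.866

axis z_2 = (0.8660,-0.5000,0.0000); lever o_n−o_2 = (1.7321,-1.0000,3.0000)
cross product → J_v[:, 2] = (-1.5000,-2.5981,-0.0000)
J_ω[:, 2] = z_2
entry J[3][2] = 0.8660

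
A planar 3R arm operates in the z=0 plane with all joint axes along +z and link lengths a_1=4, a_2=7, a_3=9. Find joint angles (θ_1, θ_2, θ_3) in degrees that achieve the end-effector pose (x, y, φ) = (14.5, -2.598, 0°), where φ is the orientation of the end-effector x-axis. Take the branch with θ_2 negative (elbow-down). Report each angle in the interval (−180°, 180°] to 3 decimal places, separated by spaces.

wrist centre = target − a_3·(cos φ, sin φ) = (5.5000, -2.5980)
cos θ_2 = (36.9996−4²−7²)/(2·4·7) = -0.5000; θ_2 = -120.0005° (elbow-down)
β = atan2(-2.5980,5.5000) = -25.2843°; ψ = atan2(-6.0621,0.5000) = -85.2854°
θ_1 = β − ψ = 60.0011°
θ_3 = φ − θ_1 − θ_2 = 59.9994° (wrapped to (-180°,180°])

60.001 -120.000 59.999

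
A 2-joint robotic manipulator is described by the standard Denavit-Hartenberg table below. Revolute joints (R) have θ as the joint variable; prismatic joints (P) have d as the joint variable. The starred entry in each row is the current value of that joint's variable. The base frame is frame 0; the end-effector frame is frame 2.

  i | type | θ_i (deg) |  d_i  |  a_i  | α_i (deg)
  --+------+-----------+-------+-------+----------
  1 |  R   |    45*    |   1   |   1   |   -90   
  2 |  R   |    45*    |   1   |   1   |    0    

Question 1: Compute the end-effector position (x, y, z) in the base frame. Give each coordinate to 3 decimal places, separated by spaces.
0.500 1.914 0.293

after link 1: o_1 = (0.7071, 0.7071, 1.0000)
after link 2: o_2 = (0.5000, 1.9142, 0.2929)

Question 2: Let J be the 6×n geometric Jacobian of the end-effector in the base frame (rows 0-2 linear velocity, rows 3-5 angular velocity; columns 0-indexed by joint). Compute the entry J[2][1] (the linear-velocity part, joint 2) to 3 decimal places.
axis z_1 = (-0.7071,0.7071,0.0000); lever o_n−o_1 = (-0.2071,1.2071,-0.7071)
cross product → J_v[:, 1] = (-0.5000,-0.5000,-0.7071)
J_ω[:, 1] = z_1
entry J[2][1] = -0.7071

-0.707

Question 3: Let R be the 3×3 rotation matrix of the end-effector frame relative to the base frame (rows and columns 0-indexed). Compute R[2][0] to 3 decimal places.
-0.707

End-effector x-axis (col 0 of R) = (0.5000,0.5000,-0.7071)
R[2][0] = -0.7071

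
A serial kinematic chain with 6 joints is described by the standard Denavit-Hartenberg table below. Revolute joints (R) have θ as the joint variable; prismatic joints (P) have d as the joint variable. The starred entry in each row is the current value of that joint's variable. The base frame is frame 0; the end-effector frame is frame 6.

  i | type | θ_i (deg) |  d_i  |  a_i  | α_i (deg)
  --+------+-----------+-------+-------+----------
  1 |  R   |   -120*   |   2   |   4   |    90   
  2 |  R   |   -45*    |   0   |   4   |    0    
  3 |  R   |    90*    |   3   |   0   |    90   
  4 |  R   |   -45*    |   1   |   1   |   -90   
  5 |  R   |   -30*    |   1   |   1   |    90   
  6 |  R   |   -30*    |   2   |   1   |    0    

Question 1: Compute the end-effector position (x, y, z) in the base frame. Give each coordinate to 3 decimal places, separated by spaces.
after link 1: o_1 = (-2.0000, -3.4641, 2.0000)
after link 2: o_2 = (-3.4142, -5.9136, -0.8284)
after link 3: o_3 = (-6.0123, -4.4136, -0.8284)
after link 4: o_4 = (-6.0035, -5.8125, -1.0355)
after link 5: o_5 = (-6.7288, -6.8794, -0.4561)
after link 6: o_6 = (-7.1537, -7.9688, -2.3620)

-7.154 -7.969 -2.362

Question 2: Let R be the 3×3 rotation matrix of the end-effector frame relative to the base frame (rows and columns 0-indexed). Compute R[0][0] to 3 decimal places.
End-effector x-axis (col 0 of R) = (0.5499,-0.8154,-0.1812)
R[0][0] = 0.5499

0.550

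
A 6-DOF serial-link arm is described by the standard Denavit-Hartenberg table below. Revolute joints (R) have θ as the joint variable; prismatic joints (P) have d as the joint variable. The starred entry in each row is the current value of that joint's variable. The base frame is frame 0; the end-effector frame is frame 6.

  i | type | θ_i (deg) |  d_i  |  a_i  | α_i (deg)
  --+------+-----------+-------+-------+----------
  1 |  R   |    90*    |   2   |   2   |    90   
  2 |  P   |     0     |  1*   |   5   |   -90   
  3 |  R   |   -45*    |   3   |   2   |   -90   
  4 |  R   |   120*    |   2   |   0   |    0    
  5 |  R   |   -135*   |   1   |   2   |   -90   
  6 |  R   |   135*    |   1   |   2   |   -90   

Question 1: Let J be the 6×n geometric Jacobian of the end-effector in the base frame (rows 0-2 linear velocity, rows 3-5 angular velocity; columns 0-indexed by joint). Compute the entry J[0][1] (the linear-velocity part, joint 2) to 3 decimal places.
prismatic axis z_1 = (1.0000,-0.0000,0.0000)
J_v[:, 1] = z_1; J_ω[:, 1] = (0,0,0)
entry J[0][1] = 1.0000

1.000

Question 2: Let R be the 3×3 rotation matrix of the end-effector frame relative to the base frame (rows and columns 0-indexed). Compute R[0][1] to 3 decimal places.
End-effector y-axis (col 1 of R) = (-0.1830,-0.1830,0.9659)
R[0][1] = -0.1830

-0.183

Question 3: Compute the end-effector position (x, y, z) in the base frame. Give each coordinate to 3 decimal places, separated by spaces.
after link 1: o_1 = (0.0000, 2.0000, 2.0000)
after link 2: o_2 = (1.0000, 7.0000, 2.0000)
after link 3: o_3 = (2.4142, 8.4142, 5.0000)
after link 4: o_4 = (1.0000, 9.8284, 5.0000)
after link 5: o_5 = (1.6589, 11.9016, 5.5176)
after link 6: o_6 = (1.8760, 10.1186, 4.1857)

1.876 10.119 4.186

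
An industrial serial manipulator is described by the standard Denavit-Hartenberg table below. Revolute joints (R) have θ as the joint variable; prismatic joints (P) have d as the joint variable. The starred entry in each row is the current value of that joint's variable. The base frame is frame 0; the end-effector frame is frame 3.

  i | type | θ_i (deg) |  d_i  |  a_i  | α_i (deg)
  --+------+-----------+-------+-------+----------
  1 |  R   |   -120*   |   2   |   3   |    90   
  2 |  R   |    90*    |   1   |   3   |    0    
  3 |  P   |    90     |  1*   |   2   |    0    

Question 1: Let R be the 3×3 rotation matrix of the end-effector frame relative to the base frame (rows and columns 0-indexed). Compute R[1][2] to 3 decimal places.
0.500

End-effector z-axis (col 2 of R) = (-0.8660,0.5000,0.0000)
R[1][2] = 0.5000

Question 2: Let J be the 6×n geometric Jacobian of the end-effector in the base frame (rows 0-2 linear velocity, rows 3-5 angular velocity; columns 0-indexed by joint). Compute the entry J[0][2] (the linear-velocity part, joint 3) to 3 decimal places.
prismatic axis z_2 = (-0.8660,0.5000,0.0000)
J_v[:, 2] = z_2; J_ω[:, 2] = (0,0,0)
entry J[0][2] = -0.8660

-0.866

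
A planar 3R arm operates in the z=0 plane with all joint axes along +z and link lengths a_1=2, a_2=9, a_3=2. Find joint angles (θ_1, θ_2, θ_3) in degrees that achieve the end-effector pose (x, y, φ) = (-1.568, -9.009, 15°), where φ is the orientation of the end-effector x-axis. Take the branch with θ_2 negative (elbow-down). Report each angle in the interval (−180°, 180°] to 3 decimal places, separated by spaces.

-60.008 -59.989 134.997

wrist centre = target − a_3·(cos φ, sin φ) = (-3.4999, -9.5266)
cos θ_2 = (103.0058−2²−9²)/(2·2·9) = 0.5002; θ_2 = -59.9893° (elbow-down)
β = atan2(-9.5266,-3.4999) = -110.1721°; ψ = atan2(-7.7934,6.5014) = -50.1643°
θ_1 = β − ψ = -60.0078°
θ_3 = φ − θ_1 − θ_2 = 134.9972° (wrapped to (-180°,180°])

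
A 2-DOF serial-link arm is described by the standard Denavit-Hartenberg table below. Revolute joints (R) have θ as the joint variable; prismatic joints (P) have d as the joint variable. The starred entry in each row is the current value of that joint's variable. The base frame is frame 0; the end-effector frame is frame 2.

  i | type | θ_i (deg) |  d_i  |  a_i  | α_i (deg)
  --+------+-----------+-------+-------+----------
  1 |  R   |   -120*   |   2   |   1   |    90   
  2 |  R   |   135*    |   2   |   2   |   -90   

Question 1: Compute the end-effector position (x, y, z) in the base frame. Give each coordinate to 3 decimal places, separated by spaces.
after link 1: o_1 = (-0.5000, -0.8660, 2.0000)
after link 2: o_2 = (-1.5249, 1.3587, 3.4142)

-1.525 1.359 3.414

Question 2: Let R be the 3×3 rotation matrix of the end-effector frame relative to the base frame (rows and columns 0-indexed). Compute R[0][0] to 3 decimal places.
0.354

End-effector x-axis (col 0 of R) = (0.3536,0.6124,0.7071)
R[0][0] = 0.3536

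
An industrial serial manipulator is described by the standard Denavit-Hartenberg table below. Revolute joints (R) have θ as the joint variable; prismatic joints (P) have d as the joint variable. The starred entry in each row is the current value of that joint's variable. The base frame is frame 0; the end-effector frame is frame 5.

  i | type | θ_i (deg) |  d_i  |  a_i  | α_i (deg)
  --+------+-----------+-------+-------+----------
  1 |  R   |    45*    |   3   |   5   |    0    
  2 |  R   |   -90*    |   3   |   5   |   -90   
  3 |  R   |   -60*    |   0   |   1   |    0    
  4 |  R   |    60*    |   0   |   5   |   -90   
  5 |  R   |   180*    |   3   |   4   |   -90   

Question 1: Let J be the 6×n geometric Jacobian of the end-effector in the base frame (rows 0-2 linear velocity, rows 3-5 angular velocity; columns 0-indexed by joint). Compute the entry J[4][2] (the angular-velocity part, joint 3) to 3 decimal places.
axis z_2 = (0.7071,0.7071,0.0000); lever o_n−o_2 = (1.0607,-1.0607,-2.1340)
cross product → J_v[:, 2] = (-1.5089,1.5089,-1.5000)
J_ω[:, 2] = z_2
entry J[4][2] = 0.7071

0.707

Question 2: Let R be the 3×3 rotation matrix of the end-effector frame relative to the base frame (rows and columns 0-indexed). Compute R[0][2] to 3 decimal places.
0.707

End-effector z-axis (col 2 of R) = (0.7071,0.7071,0.0000)
R[0][2] = 0.7071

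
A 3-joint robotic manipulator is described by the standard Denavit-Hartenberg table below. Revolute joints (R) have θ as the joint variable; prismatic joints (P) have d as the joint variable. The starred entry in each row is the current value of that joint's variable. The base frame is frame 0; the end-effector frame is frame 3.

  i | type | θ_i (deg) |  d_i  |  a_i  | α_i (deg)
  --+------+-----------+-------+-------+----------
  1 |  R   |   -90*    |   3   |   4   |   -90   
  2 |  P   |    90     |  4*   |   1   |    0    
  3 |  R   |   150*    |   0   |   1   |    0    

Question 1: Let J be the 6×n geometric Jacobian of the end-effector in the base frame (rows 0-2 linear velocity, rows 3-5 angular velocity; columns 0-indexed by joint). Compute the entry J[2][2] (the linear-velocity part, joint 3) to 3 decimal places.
0.500

axis z_2 = (1.0000,0.0000,0.0000); lever o_n−o_2 = (0.0000,0.5000,0.8660)
cross product → J_v[:, 2] = (0.0000,-0.8660,0.5000)
J_ω[:, 2] = z_2
entry J[2][2] = 0.5000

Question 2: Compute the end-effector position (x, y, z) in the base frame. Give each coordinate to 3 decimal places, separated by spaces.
after link 1: o_1 = (0.0000, -4.0000, 3.0000)
after link 2: o_2 = (4.0000, -4.0000, 2.0000)
after link 3: o_3 = (4.0000, -3.5000, 2.8660)

4.000 -3.500 2.866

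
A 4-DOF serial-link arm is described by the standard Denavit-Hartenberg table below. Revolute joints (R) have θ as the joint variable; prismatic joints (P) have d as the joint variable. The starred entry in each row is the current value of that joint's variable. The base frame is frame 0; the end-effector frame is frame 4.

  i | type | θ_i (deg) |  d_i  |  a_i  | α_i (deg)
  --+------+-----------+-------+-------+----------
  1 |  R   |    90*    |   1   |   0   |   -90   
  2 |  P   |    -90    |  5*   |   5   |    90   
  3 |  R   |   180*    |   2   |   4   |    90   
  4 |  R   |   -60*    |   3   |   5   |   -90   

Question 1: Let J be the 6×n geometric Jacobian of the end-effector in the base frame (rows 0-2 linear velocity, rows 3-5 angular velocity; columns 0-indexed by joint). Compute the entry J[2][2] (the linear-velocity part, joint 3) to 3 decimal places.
axis z_2 = (-0.0000,-1.0000,0.0000); lever o_n−o_2 = (-3.0000,2.3301,-6.5000)
cross product → J_v[:, 2] = (6.5000,-0.0000,-3.0000)
J_ω[:, 2] = z_2
entry J[2][2] = -3.0000

-3.000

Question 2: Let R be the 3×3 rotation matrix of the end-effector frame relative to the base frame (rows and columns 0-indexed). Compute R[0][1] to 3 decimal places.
1.000

End-effector y-axis (col 1 of R) = (1.0000,-0.0000,-0.0000)
R[0][1] = 1.0000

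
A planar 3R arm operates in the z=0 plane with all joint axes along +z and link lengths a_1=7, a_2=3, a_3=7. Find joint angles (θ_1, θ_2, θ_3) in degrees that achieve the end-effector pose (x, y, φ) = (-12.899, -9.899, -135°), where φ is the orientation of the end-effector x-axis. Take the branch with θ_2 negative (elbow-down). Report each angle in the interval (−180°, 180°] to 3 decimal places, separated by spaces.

wrist centre = target − a_3·(cos φ, sin φ) = (-7.9493, -4.9493)
cos θ_2 = (87.6857−7²−3²)/(2·7·3) = 0.7068; θ_2 = -45.0246° (elbow-down)
β = atan2(-4.9493,-7.9493) = -148.0934°; ψ = atan2(-2.1222,9.1204) = -13.0991°
θ_1 = β − ψ = -134.9943°
θ_3 = φ − θ_1 − θ_2 = 45.0189° (wrapped to (-180°,180°])

-134.994 -45.025 45.019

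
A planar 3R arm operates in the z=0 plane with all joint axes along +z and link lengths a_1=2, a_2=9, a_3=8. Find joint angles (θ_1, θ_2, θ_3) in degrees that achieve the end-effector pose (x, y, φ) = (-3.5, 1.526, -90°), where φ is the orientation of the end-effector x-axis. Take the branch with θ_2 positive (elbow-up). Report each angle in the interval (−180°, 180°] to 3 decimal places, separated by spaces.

wrist centre = target − a_3·(cos φ, sin φ) = (-3.5000, 9.5260)
cos θ_2 = (102.9947−2²−9²)/(2·2·9) = 0.4999; θ_2 = 60.0098° (elbow-up)
β = atan2(9.5260,-3.5000) = 110.1741°; ψ = atan2(7.7950,6.4987) = 50.1821°
θ_1 = β − ψ = 59.9920°
θ_3 = φ − θ_1 − θ_2 = 149.9982° (wrapped to (-180°,180°])

59.992 60.010 149.998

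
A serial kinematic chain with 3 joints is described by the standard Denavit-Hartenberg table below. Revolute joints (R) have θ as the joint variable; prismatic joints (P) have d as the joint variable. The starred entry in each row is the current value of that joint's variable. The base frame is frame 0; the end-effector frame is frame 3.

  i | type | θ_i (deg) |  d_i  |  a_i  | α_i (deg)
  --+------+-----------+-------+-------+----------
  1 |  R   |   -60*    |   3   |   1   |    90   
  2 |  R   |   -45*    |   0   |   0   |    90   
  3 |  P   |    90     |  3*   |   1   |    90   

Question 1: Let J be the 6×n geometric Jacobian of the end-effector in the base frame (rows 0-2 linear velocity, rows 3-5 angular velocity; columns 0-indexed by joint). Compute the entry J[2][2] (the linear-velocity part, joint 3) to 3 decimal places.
prismatic axis z_2 = (-0.3536,0.6124,-0.7071)
J_v[:, 2] = z_2; J_ω[:, 2] = (0,0,0)
entry J[2][2] = -0.7071

-0.707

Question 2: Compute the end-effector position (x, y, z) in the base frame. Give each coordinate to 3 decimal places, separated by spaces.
after link 1: o_1 = (0.5000, -0.8660, 3.0000)
after link 2: o_2 = (0.5000, -0.8660, 3.0000)
after link 3: o_3 = (-1.4267, 0.4711, 0.8787)

-1.427 0.471 0.879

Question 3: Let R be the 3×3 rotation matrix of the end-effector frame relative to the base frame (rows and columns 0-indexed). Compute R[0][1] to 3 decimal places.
-0.354

End-effector y-axis (col 1 of R) = (-0.3536,0.6124,-0.7071)
R[0][1] = -0.3536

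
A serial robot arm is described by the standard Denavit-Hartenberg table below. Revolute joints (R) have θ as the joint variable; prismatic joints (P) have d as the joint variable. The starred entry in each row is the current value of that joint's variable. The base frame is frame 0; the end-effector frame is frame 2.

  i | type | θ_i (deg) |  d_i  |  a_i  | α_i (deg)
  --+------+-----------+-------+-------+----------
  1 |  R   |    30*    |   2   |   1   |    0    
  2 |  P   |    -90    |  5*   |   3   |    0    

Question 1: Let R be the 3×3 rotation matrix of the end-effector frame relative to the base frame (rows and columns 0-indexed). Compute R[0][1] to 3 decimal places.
0.866

End-effector y-axis (col 1 of R) = (0.8660,0.5000,0.0000)
R[0][1] = 0.8660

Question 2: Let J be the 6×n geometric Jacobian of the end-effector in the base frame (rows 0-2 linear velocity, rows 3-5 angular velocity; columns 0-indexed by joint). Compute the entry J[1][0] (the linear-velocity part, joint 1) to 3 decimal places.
2.366

axis z_0 = ẑ; lever o_n−o_0 = (2.3660,-2.0981,7.0000)
cross product → J_v[:, 0] = (2.0981,2.3660,-0.0000)
J_ω[:, 0] = z_0
entry J[1][0] = 2.3660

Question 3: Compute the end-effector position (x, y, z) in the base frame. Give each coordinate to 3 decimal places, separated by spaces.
after link 1: o_1 = (0.8660, 0.5000, 2.0000)
after link 2: o_2 = (2.3660, -2.0981, 7.0000)

2.366 -2.098 7.000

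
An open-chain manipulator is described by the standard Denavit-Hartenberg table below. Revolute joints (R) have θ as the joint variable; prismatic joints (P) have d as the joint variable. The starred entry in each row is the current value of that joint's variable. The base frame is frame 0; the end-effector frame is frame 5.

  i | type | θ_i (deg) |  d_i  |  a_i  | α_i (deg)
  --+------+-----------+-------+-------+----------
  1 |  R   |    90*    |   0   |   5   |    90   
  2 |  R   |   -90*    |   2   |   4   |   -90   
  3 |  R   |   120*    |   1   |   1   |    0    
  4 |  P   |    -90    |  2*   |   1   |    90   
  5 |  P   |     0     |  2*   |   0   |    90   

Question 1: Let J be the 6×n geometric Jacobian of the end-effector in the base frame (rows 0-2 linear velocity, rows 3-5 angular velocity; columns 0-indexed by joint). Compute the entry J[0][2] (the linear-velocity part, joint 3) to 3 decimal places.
axis z_2 = (0.0000,1.0000,0.0000); lever o_n−o_2 = (0.3660,3.0000,-1.3660)
cross product → J_v[:, 2] = (-1.3660,0.0000,-0.3660)
J_ω[:, 2] = z_2
entry J[0][2] = -1.3660

-1.366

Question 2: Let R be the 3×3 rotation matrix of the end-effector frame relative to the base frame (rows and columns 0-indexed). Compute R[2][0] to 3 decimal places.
-0.866

End-effector x-axis (col 0 of R) = (-0.5000,0.0000,-0.8660)
R[2][0] = -0.8660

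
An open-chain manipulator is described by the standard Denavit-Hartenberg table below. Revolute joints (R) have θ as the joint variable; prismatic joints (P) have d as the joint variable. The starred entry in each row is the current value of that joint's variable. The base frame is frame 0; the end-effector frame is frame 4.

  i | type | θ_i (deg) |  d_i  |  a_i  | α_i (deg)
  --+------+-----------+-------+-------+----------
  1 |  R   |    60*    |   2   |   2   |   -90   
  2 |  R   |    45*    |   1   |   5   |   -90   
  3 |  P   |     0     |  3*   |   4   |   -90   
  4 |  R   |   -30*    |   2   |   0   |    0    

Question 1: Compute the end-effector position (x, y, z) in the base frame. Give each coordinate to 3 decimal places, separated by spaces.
after link 1: o_1 = (1.0000, 1.7321, 2.0000)
after link 2: o_2 = (1.9017, 5.2939, -1.5355)
after link 3: o_3 = (2.2553, 5.9063, -6.4853)
after link 4: o_4 = (3.9873, 4.9063, -6.4853)

3.987 4.906 -6.485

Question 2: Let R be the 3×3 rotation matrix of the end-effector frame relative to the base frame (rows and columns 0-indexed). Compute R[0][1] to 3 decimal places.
0.483

End-effector y-axis (col 1 of R) = (0.4830,0.8365,0.2588)
R[0][1] = 0.4830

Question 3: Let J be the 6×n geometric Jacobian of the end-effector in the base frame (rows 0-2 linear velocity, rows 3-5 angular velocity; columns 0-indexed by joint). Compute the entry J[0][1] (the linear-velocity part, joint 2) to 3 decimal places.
-4.243

axis z_1 = (-0.8660,0.5000,0.0000); lever o_n−o_1 = (2.9873,3.1742,-8.4853)
cross product → J_v[:, 1] = (-4.2426,-7.3485,-4.2426)
J_ω[:, 1] = z_1
entry J[0][1] = -4.2426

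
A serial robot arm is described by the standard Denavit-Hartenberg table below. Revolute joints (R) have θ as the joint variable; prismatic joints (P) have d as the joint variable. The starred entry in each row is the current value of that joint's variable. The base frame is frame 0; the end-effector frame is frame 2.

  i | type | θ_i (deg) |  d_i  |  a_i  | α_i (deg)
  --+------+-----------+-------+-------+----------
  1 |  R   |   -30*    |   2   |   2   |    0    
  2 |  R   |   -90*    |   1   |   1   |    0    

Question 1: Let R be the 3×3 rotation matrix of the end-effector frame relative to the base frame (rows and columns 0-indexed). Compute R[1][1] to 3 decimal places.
End-effector y-axis (col 1 of R) = (0.8660,-0.5000,0.0000)
R[1][1] = -0.5000

-0.500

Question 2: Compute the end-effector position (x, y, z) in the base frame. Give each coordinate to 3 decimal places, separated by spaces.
after link 1: o_1 = (1.7321, -1.0000, 2.0000)
after link 2: o_2 = (1.2321, -1.8660, 3.0000)

1.232 -1.866 3.000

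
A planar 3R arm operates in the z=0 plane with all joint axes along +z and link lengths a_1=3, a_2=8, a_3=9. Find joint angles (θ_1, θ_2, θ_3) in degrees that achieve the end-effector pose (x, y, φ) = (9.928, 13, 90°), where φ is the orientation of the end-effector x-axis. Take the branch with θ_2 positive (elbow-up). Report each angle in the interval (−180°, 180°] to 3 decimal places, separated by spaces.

wrist centre = target − a_3·(cos φ, sin φ) = (9.9280, 4.0000)
cos θ_2 = (114.5652−3²−8²)/(2·3·8) = 0.8659; θ_2 = 30.0096° (elbow-up)
β = atan2(4.0000,9.9280) = 21.9445°; ψ = atan2(4.0012,9.9275) = 21.9513°
θ_1 = β − ψ = -0.0067°
θ_3 = φ − θ_1 − θ_2 = 59.9971° (wrapped to (-180°,180°])

-0.007 30.010 59.997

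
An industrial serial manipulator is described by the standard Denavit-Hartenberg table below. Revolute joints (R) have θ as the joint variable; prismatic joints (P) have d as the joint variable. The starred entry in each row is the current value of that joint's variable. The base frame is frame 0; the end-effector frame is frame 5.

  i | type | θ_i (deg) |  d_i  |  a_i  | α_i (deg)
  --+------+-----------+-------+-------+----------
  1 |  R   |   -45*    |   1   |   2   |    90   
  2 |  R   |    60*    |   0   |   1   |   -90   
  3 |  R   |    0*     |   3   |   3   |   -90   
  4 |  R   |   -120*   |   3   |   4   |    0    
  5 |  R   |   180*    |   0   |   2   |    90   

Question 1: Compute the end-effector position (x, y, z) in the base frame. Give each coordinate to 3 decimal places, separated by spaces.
1.698 2.544 5.964

after link 1: o_1 = (1.4142, -1.4142, 1.0000)
after link 2: o_2 = (1.7678, -1.7678, 1.8660)
after link 3: o_3 = (0.9913, -0.9913, 5.9641)
after link 4: o_4 = (0.2842, 3.9584, 5.9641)
after link 5: o_5 = (1.6984, 2.5442, 5.9641)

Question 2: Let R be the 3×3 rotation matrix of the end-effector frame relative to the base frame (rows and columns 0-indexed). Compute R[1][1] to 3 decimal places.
End-effector y-axis (col 1 of R) = (0.7071,0.7071,-0.0000)
R[1][1] = 0.7071

0.707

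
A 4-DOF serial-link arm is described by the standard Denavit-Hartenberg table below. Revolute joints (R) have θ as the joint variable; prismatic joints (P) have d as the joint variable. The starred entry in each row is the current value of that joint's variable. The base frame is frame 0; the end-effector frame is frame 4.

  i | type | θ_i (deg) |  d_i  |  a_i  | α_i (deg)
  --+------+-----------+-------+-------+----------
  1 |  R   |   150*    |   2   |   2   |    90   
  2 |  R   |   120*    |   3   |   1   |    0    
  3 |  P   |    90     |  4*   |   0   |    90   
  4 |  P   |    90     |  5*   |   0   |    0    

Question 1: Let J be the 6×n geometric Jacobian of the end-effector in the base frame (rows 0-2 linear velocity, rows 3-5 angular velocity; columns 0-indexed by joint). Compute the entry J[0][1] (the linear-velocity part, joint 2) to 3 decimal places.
axis z_1 = (0.5000,0.8660,0.0000); lever o_n−o_1 = (6.0981,4.5622,5.1962)
cross product → J_v[:, 1] = (4.5000,-2.5981,-3.0000)
J_ω[:, 1] = z_1
entry J[0][1] = 4.5000

4.500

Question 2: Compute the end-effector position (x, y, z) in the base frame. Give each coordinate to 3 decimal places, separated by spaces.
4.366 5.562 7.196

after link 1: o_1 = (-1.7321, 1.0000, 2.0000)
after link 2: o_2 = (0.2010, 3.3481, 2.8660)
after link 3: o_3 = (2.2010, 6.8122, 2.8660)
after link 4: o_4 = (4.3660, 5.5622, 7.1962)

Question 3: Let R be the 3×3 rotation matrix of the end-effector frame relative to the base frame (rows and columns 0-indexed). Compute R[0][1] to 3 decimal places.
End-effector y-axis (col 1 of R) = (-0.7500,0.4330,0.5000)
R[0][1] = -0.7500

-0.750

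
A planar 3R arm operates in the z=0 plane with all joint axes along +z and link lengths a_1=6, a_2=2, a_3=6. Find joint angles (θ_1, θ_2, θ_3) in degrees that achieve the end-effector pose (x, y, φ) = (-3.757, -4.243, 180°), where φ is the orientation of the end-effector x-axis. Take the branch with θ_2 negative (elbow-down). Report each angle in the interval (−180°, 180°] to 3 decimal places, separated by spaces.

wrist centre = target − a_3·(cos φ, sin φ) = (2.2430, -4.2430)
cos θ_2 = (23.0341−6²−2²)/(2·6·2) = -0.7069; θ_2 = -134.9843° (elbow-down)
β = atan2(-4.2430,2.2430) = -62.1375°; ψ = atan2(-1.4146,4.5862) = -17.1423°
θ_1 = β − ψ = -44.9951°
θ_3 = φ − θ_1 − θ_2 = -0.0206° (wrapped to (-180°,180°])

-44.995 -134.984 -0.021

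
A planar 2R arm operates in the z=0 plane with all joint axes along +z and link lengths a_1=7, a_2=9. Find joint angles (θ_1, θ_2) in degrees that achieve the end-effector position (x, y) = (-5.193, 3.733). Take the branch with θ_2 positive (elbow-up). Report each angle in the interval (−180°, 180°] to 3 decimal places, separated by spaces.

59.996 135.001

cos θ_2 = (40.9025−7²−9²)/(2·7·9) = -0.7071; θ_2 = 135.0013° (elbow-up)
β = atan2(3.7330,-5.1930) = 144.2894°; ψ = atan2(6.3638,0.6359) = 84.2937°
θ_1 = β − ψ = 59.9957°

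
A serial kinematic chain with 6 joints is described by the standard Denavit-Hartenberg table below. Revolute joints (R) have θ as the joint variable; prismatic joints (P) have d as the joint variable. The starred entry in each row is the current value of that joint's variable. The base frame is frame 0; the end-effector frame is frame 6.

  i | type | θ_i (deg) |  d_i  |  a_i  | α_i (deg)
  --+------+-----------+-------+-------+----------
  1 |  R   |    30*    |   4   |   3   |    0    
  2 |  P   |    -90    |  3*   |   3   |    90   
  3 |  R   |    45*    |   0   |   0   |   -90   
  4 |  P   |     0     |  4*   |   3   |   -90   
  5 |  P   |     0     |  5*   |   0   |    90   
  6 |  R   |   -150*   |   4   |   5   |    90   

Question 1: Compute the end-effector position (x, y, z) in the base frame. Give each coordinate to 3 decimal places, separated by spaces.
after link 1: o_1 = (2.5981, 1.5000, 4.0000)
after link 2: o_2 = (4.0981, -1.0981, 7.0000)
after link 3: o_3 = (4.0981, -1.0981, 7.0000)
after link 4: o_4 = (3.7445, -0.4857, 11.9497)
after link 5: o_5 = (8.0746, 2.0143, 11.9497)
after link 6: o_6 = (2.9644, 5.8654, 11.7163)

2.964 5.865 11.716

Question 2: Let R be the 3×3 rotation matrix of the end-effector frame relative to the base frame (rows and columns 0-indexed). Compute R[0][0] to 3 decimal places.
-0.739

End-effector x-axis (col 0 of R) = (-0.7392,0.2803,-0.6124)
R[0][0] = -0.7392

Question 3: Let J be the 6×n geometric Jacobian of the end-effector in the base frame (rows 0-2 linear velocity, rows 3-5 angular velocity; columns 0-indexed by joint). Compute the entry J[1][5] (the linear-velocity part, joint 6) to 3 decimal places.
axis z_5 = (-0.3536,0.6124,0.7071); lever o_n−o_5 = (-5.1102,3.8511,-0.2334)
cross product → J_v[:, 5] = (-2.8661,-3.6960,1.7678)
J_ω[:, 5] = z_5
entry J[1][5] = -3.6960

-3.696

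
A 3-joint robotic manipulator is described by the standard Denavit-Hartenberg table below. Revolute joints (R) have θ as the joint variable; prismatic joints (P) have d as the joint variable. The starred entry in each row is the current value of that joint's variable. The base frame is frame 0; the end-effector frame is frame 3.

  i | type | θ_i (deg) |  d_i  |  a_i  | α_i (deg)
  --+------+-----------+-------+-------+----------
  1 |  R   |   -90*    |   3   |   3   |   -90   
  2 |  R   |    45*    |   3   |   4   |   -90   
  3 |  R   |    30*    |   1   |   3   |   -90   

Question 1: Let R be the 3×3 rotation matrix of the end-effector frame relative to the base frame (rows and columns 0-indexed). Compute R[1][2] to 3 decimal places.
End-effector z-axis (col 2 of R) = (-0.8660,0.3536,0.3536)
R[1][2] = 0.3536

0.354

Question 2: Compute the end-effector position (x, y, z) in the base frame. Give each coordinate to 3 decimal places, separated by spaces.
1.500 -6.958 -2.373

after link 1: o_1 = (0.0000, -3.0000, 3.0000)
after link 2: o_2 = (3.0000, -5.8284, 0.1716)
after link 3: o_3 = (1.5000, -6.9584, -2.3727)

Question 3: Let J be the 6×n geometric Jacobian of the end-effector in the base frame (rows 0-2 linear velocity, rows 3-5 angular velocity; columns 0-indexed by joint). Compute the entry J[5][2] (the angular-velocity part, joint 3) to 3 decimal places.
axis z_2 = (0.0000,0.7071,-0.7071); lever o_n−o_2 = (-1.5000,-1.1300,-2.5442)
cross product → J_v[:, 2] = (-2.5981,1.0607,1.0607)
J_ω[:, 2] = z_2
entry J[5][2] = -0.7071

-0.707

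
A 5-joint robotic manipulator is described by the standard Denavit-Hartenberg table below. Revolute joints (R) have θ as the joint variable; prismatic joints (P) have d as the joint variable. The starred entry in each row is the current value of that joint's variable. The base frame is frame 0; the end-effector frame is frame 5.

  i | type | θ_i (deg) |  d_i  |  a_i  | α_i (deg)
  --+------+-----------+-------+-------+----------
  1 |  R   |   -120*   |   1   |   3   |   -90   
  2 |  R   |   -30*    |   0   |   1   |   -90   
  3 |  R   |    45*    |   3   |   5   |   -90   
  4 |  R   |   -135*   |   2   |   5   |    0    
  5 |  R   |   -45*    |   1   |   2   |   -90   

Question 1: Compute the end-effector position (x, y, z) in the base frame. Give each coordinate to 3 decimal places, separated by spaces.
-3.994 -3.432 -5.410

after link 1: o_1 = (-1.5000, -2.5981, 1.0000)
after link 2: o_2 = (-1.9330, -3.3481, 1.5000)
after link 3: o_3 = (-7.2758, -5.5310, 0.6697)
after link 4: o_4 = (-5.5245, -4.6692, -4.3493)
after link 5: o_5 = (-3.9935, -3.4317, -5.4099)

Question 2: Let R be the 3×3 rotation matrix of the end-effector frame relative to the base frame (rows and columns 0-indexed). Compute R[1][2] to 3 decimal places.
-0.433

End-effector z-axis (col 2 of R) = (-0.2500,-0.4330,-0.8660)
R[1][2] = -0.4330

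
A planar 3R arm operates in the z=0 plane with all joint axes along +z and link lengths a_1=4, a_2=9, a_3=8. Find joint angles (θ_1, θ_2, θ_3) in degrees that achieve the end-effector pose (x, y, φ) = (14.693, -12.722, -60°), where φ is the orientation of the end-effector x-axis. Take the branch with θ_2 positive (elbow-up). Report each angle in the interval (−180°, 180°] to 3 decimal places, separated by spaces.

wrist centre = target − a_3·(cos φ, sin φ) = (10.6930, -5.7938)
cos θ_2 = (147.9083−4²−9²)/(2·4·9) = 0.7071; θ_2 = 45.0038° (elbow-up)
β = atan2(-5.7938,10.6930) = -28.4502°; ψ = atan2(6.3644,10.3635) = 31.5546°
θ_1 = β − ψ = -60.0048°
θ_3 = φ − θ_1 − θ_2 = -44.9990° (wrapped to (-180°,180°])

-60.005 45.004 -44.999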